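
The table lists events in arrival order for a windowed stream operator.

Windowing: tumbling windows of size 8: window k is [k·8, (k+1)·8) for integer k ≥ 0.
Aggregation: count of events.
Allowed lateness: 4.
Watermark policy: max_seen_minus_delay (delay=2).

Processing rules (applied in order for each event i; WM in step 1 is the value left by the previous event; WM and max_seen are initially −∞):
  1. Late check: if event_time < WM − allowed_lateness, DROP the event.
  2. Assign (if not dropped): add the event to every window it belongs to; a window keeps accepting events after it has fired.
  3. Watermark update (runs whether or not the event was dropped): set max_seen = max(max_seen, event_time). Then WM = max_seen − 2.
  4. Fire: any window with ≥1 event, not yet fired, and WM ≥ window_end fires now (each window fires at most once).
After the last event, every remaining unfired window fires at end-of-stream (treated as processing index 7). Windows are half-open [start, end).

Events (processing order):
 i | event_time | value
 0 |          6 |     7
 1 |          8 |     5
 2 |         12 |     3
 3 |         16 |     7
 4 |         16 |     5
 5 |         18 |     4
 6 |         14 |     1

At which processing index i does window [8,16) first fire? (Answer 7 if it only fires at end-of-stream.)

i=0 t=6 v=7: → [0,8); WM=4
i=1 t=8 v=5: → [8,16); WM=6
i=2 t=12 v=3: → [8,16); WM=10; [0,8) fires=1
i=3 t=16 v=7: → [16,24); WM=14
i=4 t=16 v=5: → [16,24); WM=14
i=5 t=18 v=4: → [16,24); WM=16; [8,16) fires=2
i=6 t=14 v=1: → [8,16); WM=16

5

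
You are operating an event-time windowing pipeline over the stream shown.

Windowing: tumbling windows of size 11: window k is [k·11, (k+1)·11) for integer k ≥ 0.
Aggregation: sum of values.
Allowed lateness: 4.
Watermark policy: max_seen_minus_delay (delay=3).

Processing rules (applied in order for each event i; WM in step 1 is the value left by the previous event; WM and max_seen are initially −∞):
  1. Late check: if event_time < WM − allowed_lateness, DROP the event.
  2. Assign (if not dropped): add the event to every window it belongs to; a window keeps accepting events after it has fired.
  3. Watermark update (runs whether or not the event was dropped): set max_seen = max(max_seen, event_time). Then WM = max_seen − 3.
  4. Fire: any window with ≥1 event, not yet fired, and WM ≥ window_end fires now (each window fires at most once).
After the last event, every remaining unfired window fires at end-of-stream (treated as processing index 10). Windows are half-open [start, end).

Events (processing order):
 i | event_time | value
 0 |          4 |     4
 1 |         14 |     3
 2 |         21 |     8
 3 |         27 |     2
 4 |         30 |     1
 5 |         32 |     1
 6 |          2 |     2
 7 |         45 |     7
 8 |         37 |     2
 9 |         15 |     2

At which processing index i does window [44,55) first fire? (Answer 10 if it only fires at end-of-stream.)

10

i=0 t=4 v=4: → [0,11); WM=1
i=1 t=14 v=3: → [11,22); WM=11; [0,11) fires=4
i=2 t=21 v=8: → [11,22); WM=18
i=3 t=27 v=2: → [22,33); WM=24; [11,22) fires=11
i=4 t=30 v=1: → [22,33); WM=27
i=5 t=32 v=1: → [22,33); WM=29
i=6 t=2 v=2: DROP (t<29-4); WM=29
i=7 t=45 v=7: → [44,55); WM=42; [22,33) fires=4
i=8 t=37 v=2: DROP (t<42-4); WM=42
i=9 t=15 v=2: DROP (t<42-4); WM=42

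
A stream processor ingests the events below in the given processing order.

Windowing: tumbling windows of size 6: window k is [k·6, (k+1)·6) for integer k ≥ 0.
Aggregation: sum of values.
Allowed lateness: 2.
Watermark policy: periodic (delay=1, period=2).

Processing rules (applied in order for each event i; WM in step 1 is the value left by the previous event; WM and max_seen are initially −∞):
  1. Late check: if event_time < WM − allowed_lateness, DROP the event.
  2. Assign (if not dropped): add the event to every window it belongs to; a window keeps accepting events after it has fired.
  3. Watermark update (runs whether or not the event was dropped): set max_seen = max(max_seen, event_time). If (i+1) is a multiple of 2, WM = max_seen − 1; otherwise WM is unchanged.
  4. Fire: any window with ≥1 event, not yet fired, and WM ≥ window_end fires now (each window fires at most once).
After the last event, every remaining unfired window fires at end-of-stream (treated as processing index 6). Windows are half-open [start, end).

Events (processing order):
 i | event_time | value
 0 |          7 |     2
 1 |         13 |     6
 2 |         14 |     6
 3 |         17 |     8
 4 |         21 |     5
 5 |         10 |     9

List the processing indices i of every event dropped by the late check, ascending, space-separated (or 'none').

i=0 t=7 v=2: → [6,12); WM=−∞
i=1 t=13 v=6: → [12,18); WM=12; [6,12) fires=2
i=2 t=14 v=6: → [12,18); WM=12
i=3 t=17 v=8: → [12,18); WM=16
i=4 t=21 v=5: → [18,24); WM=16
i=5 t=10 v=9: DROP (t<16-2); WM=20; [12,18) fires=20

5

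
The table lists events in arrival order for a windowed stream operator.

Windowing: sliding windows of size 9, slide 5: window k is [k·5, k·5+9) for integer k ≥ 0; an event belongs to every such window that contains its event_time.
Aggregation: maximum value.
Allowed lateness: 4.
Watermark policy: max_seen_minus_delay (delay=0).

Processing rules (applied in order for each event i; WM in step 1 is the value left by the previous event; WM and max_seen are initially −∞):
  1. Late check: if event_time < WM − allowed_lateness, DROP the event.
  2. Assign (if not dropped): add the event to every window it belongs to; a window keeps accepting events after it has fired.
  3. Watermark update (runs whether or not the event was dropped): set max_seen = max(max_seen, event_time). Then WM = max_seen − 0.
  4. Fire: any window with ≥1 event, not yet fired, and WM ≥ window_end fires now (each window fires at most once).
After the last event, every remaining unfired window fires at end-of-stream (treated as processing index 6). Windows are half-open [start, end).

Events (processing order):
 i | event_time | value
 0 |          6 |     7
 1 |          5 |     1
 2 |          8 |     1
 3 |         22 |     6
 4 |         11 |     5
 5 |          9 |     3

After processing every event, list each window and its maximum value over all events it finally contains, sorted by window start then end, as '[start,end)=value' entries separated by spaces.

[0,9)=7 [5,14)=7 [15,24)=6 [20,29)=6

i=0 t=6 v=7: → [5,14),[0,9); WM=6
i=1 t=5 v=1: → [5,14),[0,9); WM=6
i=2 t=8 v=1: → [5,14),[0,9); WM=8
i=3 t=22 v=6: → [20,29),[15,24); WM=22; [0,9) fires=7 [5,14) fires=7
i=4 t=11 v=5: DROP (t<22-4); WM=22
i=5 t=9 v=3: DROP (t<22-4); WM=22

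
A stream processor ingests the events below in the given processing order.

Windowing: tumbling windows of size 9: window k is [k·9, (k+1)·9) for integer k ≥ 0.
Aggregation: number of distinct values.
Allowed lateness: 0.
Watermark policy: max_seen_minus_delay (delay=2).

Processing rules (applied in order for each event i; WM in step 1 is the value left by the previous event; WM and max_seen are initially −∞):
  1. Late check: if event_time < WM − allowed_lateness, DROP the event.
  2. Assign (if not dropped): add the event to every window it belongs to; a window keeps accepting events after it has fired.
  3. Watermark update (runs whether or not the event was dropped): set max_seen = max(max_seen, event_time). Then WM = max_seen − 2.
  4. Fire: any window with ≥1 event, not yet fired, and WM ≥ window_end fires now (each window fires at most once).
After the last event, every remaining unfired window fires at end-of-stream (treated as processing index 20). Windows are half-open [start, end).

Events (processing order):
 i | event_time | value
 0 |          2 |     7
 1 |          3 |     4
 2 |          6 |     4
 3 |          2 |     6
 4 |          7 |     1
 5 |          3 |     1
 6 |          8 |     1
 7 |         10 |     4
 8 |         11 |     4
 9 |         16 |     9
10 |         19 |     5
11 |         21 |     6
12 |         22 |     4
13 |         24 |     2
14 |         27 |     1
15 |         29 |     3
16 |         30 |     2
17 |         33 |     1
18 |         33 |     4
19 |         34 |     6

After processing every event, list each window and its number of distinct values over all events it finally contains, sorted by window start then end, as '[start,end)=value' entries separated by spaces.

i=0 t=2 v=7: → [0,9); WM=0
i=1 t=3 v=4: → [0,9); WM=1
i=2 t=6 v=4: → [0,9); WM=4
i=3 t=2 v=6: DROP (t<4-0); WM=4
i=4 t=7 v=1: → [0,9); WM=5
i=5 t=3 v=1: DROP (t<5-0); WM=5
i=6 t=8 v=1: → [0,9); WM=6
i=7 t=10 v=4: → [9,18); WM=8
i=8 t=11 v=4: → [9,18); WM=9; [0,9) fires=3
i=9 t=16 v=9: → [9,18); WM=14
i=10 t=19 v=5: → [18,27); WM=17
i=11 t=21 v=6: → [18,27); WM=19; [9,18) fires=2
i=12 t=22 v=4: → [18,27); WM=20
i=13 t=24 v=2: → [18,27); WM=22
i=14 t=27 v=1: → [27,36); WM=25
i=15 t=29 v=3: → [27,36); WM=27; [18,27) fires=4
i=16 t=30 v=2: → [27,36); WM=28
i=17 t=33 v=1: → [27,36); WM=31
i=18 t=33 v=4: → [27,36); WM=31
i=19 t=34 v=6: → [27,36); WM=32

[0,9)=3 [9,18)=2 [18,27)=4 [27,36)=5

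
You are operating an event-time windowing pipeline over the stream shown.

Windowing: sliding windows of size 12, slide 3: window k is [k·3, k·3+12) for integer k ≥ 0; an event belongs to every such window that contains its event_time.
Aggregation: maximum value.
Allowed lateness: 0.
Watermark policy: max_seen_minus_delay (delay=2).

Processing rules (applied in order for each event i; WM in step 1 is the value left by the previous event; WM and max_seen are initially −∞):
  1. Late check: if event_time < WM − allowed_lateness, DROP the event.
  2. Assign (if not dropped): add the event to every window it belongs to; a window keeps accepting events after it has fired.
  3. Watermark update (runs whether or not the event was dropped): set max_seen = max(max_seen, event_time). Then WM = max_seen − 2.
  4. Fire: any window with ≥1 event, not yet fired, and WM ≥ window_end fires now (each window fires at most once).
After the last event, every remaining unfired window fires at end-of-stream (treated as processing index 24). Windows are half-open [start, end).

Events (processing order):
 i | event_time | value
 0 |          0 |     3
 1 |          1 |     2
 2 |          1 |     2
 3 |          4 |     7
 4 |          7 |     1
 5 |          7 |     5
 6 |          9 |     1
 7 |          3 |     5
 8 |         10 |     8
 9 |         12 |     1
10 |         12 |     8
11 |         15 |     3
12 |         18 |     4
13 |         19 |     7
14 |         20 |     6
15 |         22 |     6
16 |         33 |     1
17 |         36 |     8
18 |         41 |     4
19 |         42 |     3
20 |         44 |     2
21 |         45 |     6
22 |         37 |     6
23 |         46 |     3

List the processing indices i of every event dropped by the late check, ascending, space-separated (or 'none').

7 22

i=0 t=0 v=3: → [0,12); WM=-2
i=1 t=1 v=2: → [0,12); WM=-1
i=2 t=1 v=2: → [0,12); WM=-1
i=3 t=4 v=7: → [3,15),[0,12); WM=2
i=4 t=7 v=1: → [6,18),[3,15),[0,12); WM=5
i=5 t=7 v=5: → [6,18),[3,15),[0,12); WM=5
i=6 t=9 v=1: → [9,21),[6,18),[3,15),[0,12); WM=7
i=7 t=3 v=5: DROP (t<7-0); WM=7
i=8 t=10 v=8: → [9,21),[6,18),[3,15),[0,12); WM=8
i=9 t=12 v=1: → [12,24),[9,21),[6,18),[3,15); WM=10
i=10 t=12 v=8: → [12,24),[9,21),[6,18),[3,15); WM=10
i=11 t=15 v=3: → [15,27),[12,24),[9,21),[6,18); WM=13; [0,12) fires=8
i=12 t=18 v=4: → [18,30),[15,27),[12,24),[9,21); WM=16; [3,15) fires=8
i=13 t=19 v=7: → [18,30),[15,27),[12,24),[9,21); WM=17
i=14 t=20 v=6: → [18,30),[15,27),[12,24),[9,21); WM=18; [6,18) fires=8
i=15 t=22 v=6: → [21,33),[18,30),[15,27),[12,24); WM=20
i=16 t=33 v=1: → [33,45),[30,42),[27,39),[24,36); WM=31; [9,21) fires=8 [12,24) fires=8 [15,27) fires=7 [18,30) fires=7
i=17 t=36 v=8: → [36,48),[33,45),[30,42),[27,39); WM=34; [21,33) fires=6
i=18 t=41 v=4: → [39,51),[36,48),[33,45),[30,42); WM=39; [24,36) fires=1 [27,39) fires=8
i=19 t=42 v=3: → [42,54),[39,51),[36,48),[33,45); WM=40
i=20 t=44 v=2: → [42,54),[39,51),[36,48),[33,45); WM=42; [30,42) fires=8
i=21 t=45 v=6: → [45,57),[42,54),[39,51),[36,48); WM=43
i=22 t=37 v=6: DROP (t<43-0); WM=43
i=23 t=46 v=3: → [45,57),[42,54),[39,51),[36,48); WM=44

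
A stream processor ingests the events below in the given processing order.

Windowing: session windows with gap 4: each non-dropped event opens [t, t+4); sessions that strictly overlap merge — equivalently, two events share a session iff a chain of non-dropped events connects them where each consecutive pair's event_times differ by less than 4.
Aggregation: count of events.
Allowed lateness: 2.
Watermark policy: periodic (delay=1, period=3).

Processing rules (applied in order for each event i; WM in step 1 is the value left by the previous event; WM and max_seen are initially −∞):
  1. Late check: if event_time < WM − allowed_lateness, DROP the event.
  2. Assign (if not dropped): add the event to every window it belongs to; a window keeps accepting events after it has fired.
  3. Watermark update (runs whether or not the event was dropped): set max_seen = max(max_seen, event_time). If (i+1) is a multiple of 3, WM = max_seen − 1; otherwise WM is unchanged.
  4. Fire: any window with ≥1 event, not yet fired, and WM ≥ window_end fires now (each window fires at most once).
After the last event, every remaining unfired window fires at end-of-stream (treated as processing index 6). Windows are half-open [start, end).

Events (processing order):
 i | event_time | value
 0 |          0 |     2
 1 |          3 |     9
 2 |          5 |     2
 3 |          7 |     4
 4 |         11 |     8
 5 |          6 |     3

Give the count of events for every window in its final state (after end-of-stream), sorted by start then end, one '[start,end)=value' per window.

[0,11)=5 [11,15)=1

i=0 t=0 v=2: → [0,4); WM=−∞
i=1 t=3 v=9: → [0,7); WM=−∞
i=2 t=5 v=2: → [0,9); WM=4
i=3 t=7 v=4: → [0,11); WM=4
i=4 t=11 v=8: → [11,15); WM=4
i=5 t=6 v=3: → [0,11); WM=10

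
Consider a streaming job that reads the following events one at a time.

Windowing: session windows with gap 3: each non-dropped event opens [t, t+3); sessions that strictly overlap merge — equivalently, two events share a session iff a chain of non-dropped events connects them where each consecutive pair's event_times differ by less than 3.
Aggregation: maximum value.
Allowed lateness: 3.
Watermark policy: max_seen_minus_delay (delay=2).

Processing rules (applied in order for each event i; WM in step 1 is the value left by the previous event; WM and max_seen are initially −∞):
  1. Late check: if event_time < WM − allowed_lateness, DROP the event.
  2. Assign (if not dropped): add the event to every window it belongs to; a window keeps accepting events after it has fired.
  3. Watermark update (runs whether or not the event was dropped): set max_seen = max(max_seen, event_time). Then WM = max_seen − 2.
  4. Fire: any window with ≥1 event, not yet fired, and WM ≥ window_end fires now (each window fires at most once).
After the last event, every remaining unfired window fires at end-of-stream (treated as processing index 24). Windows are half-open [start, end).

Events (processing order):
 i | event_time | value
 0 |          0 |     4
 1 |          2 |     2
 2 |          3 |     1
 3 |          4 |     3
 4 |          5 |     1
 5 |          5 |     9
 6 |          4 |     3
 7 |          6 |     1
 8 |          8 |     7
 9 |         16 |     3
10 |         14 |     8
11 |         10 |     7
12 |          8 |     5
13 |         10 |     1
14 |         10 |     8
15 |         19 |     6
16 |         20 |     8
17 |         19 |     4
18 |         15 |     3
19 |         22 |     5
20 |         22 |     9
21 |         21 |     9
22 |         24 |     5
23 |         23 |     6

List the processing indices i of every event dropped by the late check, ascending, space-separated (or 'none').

11 12 13 14

i=0 t=0 v=4: → [0,3); WM=-2
i=1 t=2 v=2: → [0,5); WM=0
i=2 t=3 v=1: → [0,6); WM=1
i=3 t=4 v=3: → [0,7); WM=2
i=4 t=5 v=1: → [0,8); WM=3
i=5 t=5 v=9: → [0,8); WM=3
i=6 t=4 v=3: → [0,8); WM=3
i=7 t=6 v=1: → [0,9); WM=4
i=8 t=8 v=7: → [0,11); WM=6
i=9 t=16 v=3: → [16,19); WM=14
i=10 t=14 v=8: → [14,19); WM=14
i=11 t=10 v=7: DROP (t<14-3); WM=14
i=12 t=8 v=5: DROP (t<14-3); WM=14
i=13 t=10 v=1: DROP (t<14-3); WM=14
i=14 t=10 v=8: DROP (t<14-3); WM=14
i=15 t=19 v=6: → [19,22); WM=17
i=16 t=20 v=8: → [19,23); WM=18
i=17 t=19 v=4: → [19,23); WM=18
i=18 t=15 v=3: → [14,19); WM=18
i=19 t=22 v=5: → [19,25); WM=20
i=20 t=22 v=9: → [19,25); WM=20
i=21 t=21 v=9: → [19,25); WM=20
i=22 t=24 v=5: → [19,27); WM=22
i=23 t=23 v=6: → [19,27); WM=22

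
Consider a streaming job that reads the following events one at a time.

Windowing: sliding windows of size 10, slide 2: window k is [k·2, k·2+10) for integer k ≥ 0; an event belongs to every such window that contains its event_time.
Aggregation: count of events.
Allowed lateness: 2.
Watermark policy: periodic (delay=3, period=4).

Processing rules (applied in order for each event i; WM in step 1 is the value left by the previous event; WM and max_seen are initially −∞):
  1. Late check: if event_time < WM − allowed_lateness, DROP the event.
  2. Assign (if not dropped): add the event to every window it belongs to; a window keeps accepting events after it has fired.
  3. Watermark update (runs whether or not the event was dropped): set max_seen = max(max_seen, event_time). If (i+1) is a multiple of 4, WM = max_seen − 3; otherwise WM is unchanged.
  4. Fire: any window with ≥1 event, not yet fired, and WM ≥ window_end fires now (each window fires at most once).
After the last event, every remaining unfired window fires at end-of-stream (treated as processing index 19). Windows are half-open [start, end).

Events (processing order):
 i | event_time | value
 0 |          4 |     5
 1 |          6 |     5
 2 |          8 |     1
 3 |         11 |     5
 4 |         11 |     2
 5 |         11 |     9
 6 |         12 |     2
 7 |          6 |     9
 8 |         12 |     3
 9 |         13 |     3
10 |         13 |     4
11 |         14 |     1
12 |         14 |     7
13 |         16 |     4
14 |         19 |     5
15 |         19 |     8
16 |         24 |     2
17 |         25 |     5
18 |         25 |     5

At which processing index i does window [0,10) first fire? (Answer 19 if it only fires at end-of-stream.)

11

i=0 t=4 v=5: → [4,14),[2,12),[0,10); WM=−∞
i=1 t=6 v=5: → [6,16),[4,14),[2,12),[0,10); WM=−∞
i=2 t=8 v=1: → [8,18),[6,16),[4,14),[2,12),[0,10); WM=−∞
i=3 t=11 v=5: → [10,20),[8,18),[6,16),[4,14),[2,12); WM=8
i=4 t=11 v=2: → [10,20),[8,18),[6,16),[4,14),[2,12); WM=8
i=5 t=11 v=9: → [10,20),[8,18),[6,16),[4,14),[2,12); WM=8
i=6 t=12 v=2: → [12,22),[10,20),[8,18),[6,16),[4,14); WM=8
i=7 t=6 v=9: → [6,16),[4,14),[2,12),[0,10); WM=9
i=8 t=12 v=3: → [12,22),[10,20),[8,18),[6,16),[4,14); WM=9
i=9 t=13 v=3: → [12,22),[10,20),[8,18),[6,16),[4,14); WM=9
i=10 t=13 v=4: → [12,22),[10,20),[8,18),[6,16),[4,14); WM=9
i=11 t=14 v=1: → [14,24),[12,22),[10,20),[8,18),[6,16); WM=11; [0,10) fires=4
i=12 t=14 v=7: → [14,24),[12,22),[10,20),[8,18),[6,16); WM=11
i=13 t=16 v=4: → [16,26),[14,24),[12,22),[10,20),[8,18); WM=11
i=14 t=19 v=5: → [18,28),[16,26),[14,24),[12,22),[10,20); WM=11
i=15 t=19 v=8: → [18,28),[16,26),[14,24),[12,22),[10,20); WM=16; [2,12) fires=7 [4,14) fires=11 [6,16) fires=12
i=16 t=24 v=2: → [24,34),[22,32),[20,30),[18,28),[16,26); WM=16
i=17 t=25 v=5: → [24,34),[22,32),[20,30),[18,28),[16,26); WM=16
i=18 t=25 v=5: → [24,34),[22,32),[20,30),[18,28),[16,26); WM=16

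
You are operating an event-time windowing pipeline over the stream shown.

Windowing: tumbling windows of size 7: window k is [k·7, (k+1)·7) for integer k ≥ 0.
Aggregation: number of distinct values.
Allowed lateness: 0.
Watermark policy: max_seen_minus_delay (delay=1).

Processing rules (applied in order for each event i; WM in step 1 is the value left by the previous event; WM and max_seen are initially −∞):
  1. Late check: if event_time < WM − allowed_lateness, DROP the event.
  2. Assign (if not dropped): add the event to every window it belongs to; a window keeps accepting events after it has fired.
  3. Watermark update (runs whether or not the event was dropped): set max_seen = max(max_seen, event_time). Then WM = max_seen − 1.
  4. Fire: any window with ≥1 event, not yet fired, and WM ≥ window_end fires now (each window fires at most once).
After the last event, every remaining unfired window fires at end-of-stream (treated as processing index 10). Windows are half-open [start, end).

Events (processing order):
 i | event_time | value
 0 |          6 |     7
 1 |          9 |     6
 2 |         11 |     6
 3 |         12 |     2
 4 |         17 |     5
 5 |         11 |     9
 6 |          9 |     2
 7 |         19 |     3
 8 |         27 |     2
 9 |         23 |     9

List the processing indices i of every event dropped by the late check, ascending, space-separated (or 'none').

i=0 t=6 v=7: → [0,7); WM=5
i=1 t=9 v=6: → [7,14); WM=8; [0,7) fires=1
i=2 t=11 v=6: → [7,14); WM=10
i=3 t=12 v=2: → [7,14); WM=11
i=4 t=17 v=5: → [14,21); WM=16; [7,14) fires=2
i=5 t=11 v=9: DROP (t<16-0); WM=16
i=6 t=9 v=2: DROP (t<16-0); WM=16
i=7 t=19 v=3: → [14,21); WM=18
i=8 t=27 v=2: → [21,28); WM=26; [14,21) fires=2
i=9 t=23 v=9: DROP (t<26-0); WM=26

5 6 9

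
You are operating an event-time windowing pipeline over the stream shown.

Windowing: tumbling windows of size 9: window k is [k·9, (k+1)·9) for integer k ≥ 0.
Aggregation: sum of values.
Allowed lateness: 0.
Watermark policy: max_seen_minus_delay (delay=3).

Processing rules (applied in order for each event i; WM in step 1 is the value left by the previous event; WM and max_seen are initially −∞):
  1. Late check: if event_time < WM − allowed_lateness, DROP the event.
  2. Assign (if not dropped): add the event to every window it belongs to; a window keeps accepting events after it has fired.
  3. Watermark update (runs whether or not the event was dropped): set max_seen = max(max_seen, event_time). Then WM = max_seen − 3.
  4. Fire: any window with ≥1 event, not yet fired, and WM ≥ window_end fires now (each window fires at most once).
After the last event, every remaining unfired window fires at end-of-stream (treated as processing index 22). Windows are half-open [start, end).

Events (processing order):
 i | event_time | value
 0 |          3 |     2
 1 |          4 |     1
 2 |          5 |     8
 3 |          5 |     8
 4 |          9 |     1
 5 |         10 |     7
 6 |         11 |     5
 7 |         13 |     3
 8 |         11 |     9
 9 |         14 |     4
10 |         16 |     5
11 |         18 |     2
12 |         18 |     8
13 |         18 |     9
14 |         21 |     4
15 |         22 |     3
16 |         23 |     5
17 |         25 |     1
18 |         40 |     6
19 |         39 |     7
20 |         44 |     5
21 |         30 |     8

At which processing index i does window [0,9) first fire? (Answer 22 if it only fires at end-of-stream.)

7

i=0 t=3 v=2: → [0,9); WM=0
i=1 t=4 v=1: → [0,9); WM=1
i=2 t=5 v=8: → [0,9); WM=2
i=3 t=5 v=8: → [0,9); WM=2
i=4 t=9 v=1: → [9,18); WM=6
i=5 t=10 v=7: → [9,18); WM=7
i=6 t=11 v=5: → [9,18); WM=8
i=7 t=13 v=3: → [9,18); WM=10; [0,9) fires=19
i=8 t=11 v=9: → [9,18); WM=10
i=9 t=14 v=4: → [9,18); WM=11
i=10 t=16 v=5: → [9,18); WM=13
i=11 t=18 v=2: → [18,27); WM=15
i=12 t=18 v=8: → [18,27); WM=15
i=13 t=18 v=9: → [18,27); WM=15
i=14 t=21 v=4: → [18,27); WM=18; [9,18) fires=34
i=15 t=22 v=3: → [18,27); WM=19
i=16 t=23 v=5: → [18,27); WM=20
i=17 t=25 v=1: → [18,27); WM=22
i=18 t=40 v=6: → [36,45); WM=37; [18,27) fires=32
i=19 t=39 v=7: → [36,45); WM=37
i=20 t=44 v=5: → [36,45); WM=41
i=21 t=30 v=8: DROP (t<41-0); WM=41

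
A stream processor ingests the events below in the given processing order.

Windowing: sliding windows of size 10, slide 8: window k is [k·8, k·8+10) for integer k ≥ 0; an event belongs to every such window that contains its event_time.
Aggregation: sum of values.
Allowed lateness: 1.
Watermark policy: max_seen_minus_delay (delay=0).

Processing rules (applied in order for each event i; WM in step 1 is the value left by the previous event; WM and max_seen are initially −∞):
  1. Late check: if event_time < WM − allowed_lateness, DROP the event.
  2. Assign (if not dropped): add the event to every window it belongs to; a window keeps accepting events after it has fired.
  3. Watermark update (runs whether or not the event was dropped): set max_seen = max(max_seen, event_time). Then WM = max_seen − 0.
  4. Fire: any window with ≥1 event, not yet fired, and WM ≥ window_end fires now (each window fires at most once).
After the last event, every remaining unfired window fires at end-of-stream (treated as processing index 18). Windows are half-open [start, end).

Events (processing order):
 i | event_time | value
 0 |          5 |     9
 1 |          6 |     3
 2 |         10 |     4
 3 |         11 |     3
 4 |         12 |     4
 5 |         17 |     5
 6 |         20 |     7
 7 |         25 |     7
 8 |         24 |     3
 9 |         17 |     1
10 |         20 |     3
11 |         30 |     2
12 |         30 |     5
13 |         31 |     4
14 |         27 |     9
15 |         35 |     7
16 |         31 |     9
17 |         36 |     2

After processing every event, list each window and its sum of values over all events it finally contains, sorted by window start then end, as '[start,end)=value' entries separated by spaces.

[0,10)=12 [8,18)=16 [16,26)=22 [24,34)=21 [32,42)=9

i=0 t=5 v=9: → [0,10); WM=5
i=1 t=6 v=3: → [0,10); WM=6
i=2 t=10 v=4: → [8,18); WM=10; [0,10) fires=12
i=3 t=11 v=3: → [8,18); WM=11
i=4 t=12 v=4: → [8,18); WM=12
i=5 t=17 v=5: → [16,26),[8,18); WM=17
i=6 t=20 v=7: → [16,26); WM=20; [8,18) fires=16
i=7 t=25 v=7: → [24,34),[16,26); WM=25
i=8 t=24 v=3: → [24,34),[16,26); WM=25
i=9 t=17 v=1: DROP (t<25-1); WM=25
i=10 t=20 v=3: DROP (t<25-1); WM=25
i=11 t=30 v=2: → [24,34); WM=30; [16,26) fires=22
i=12 t=30 v=5: → [24,34); WM=30
i=13 t=31 v=4: → [24,34); WM=31
i=14 t=27 v=9: DROP (t<31-1); WM=31
i=15 t=35 v=7: → [32,42); WM=35; [24,34) fires=21
i=16 t=31 v=9: DROP (t<35-1); WM=35
i=17 t=36 v=2: → [32,42); WM=36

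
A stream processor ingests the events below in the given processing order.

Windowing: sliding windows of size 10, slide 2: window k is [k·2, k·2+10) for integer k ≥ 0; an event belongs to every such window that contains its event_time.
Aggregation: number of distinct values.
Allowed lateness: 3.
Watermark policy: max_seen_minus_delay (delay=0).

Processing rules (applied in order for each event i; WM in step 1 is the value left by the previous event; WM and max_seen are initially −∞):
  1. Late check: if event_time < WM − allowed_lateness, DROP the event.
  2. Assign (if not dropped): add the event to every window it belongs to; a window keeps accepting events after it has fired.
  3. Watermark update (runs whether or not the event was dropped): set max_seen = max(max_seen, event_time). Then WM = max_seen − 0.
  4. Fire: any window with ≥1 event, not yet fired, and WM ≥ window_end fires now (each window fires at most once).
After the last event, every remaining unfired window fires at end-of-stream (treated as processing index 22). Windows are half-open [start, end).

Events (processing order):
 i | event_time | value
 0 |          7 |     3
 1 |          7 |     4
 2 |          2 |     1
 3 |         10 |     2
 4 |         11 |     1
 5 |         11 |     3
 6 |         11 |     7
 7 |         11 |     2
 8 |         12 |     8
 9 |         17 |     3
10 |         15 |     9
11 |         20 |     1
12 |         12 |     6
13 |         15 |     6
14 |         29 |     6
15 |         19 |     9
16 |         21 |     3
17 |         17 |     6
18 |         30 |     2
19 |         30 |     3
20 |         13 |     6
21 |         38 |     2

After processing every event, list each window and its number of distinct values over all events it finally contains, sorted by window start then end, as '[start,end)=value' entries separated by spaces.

[0,10)=2 [2,12)=5 [4,14)=6 [6,16)=7 [8,18)=6 [10,20)=6 [12,22)=4 [14,24)=3 [16,26)=2 [18,28)=1 [20,30)=2 [22,32)=3 [24,34)=3 [26,36)=3 [28,38)=3 [30,40)=2 [32,42)=1 [34,44)=1 [36,46)=1 [38,48)=1

i=0 t=7 v=3: → [6,16),[4,14),[2,12),[0,10); WM=7
i=1 t=7 v=4: → [6,16),[4,14),[2,12),[0,10); WM=7
i=2 t=2 v=1: DROP (t<7-3); WM=7
i=3 t=10 v=2: → [10,20),[8,18),[6,16),[4,14),[2,12); WM=10; [0,10) fires=2
i=4 t=11 v=1: → [10,20),[8,18),[6,16),[4,14),[2,12); WM=11
i=5 t=11 v=3: → [10,20),[8,18),[6,16),[4,14),[2,12); WM=11
i=6 t=11 v=7: → [10,20),[8,18),[6,16),[4,14),[2,12); WM=11
i=7 t=11 v=2: → [10,20),[8,18),[6,16),[4,14),[2,12); WM=11
i=8 t=12 v=8: → [12,22),[10,20),[8,18),[6,16),[4,14); WM=12; [2,12) fires=5
i=9 t=17 v=3: → [16,26),[14,24),[12,22),[10,20),[8,18); WM=17; [4,14) fires=6 [6,16) fires=6
i=10 t=15 v=9: → [14,24),[12,22),[10,20),[8,18),[6,16); WM=17
i=11 t=20 v=1: → [20,30),[18,28),[16,26),[14,24),[12,22); WM=20; [8,18) fires=6 [10,20) fires=6
i=12 t=12 v=6: DROP (t<20-3); WM=20
i=13 t=15 v=6: DROP (t<20-3); WM=20
i=14 t=29 v=6: → [28,38),[26,36),[24,34),[22,32),[20,30); WM=29; [12,22) fires=4 [14,24) fires=3 [16,26) fires=2 [18,28) fires=1
i=15 t=19 v=9: DROP (t<29-3); WM=29
i=16 t=21 v=3: DROP (t<29-3); WM=29
i=17 t=17 v=6: DROP (t<29-3); WM=29
i=18 t=30 v=2: → [30,40),[28,38),[26,36),[24,34),[22,32); WM=30; [20,30) fires=2
i=19 t=30 v=3: → [30,40),[28,38),[26,36),[24,34),[22,32); WM=30
i=20 t=13 v=6: DROP (t<30-3); WM=30
i=21 t=38 v=2: → [38,48),[36,46),[34,44),[32,42),[30,40); WM=38; [22,32) fires=3 [24,34) fires=3 [26,36) fires=3 [28,38) fires=3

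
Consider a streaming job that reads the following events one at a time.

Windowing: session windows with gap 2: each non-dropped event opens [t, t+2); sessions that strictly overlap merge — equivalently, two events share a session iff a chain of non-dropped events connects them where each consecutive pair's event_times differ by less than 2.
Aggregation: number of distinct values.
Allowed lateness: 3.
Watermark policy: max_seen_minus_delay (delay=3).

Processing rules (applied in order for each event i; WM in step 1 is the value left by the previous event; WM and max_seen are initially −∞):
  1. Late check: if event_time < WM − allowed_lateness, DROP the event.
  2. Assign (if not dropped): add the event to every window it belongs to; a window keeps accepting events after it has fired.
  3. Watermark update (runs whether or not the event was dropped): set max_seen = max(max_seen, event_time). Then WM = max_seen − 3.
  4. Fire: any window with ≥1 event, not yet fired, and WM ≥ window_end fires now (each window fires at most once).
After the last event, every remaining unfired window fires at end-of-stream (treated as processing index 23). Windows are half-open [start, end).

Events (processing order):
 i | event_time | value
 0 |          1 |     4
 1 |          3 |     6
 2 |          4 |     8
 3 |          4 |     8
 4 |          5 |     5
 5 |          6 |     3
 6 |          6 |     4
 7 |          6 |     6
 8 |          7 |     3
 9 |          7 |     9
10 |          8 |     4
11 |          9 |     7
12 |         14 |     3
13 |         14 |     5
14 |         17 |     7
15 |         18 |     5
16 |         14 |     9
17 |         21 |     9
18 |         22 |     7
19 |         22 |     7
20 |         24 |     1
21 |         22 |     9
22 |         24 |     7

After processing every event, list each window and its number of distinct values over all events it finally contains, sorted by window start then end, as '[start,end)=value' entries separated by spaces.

i=0 t=1 v=4: → [1,3); WM=-2
i=1 t=3 v=6: → [3,5); WM=0
i=2 t=4 v=8: → [3,6); WM=1
i=3 t=4 v=8: → [3,6); WM=1
i=4 t=5 v=5: → [3,7); WM=2
i=5 t=6 v=3: → [3,8); WM=3
i=6 t=6 v=4: → [3,8); WM=3
i=7 t=6 v=6: → [3,8); WM=3
i=8 t=7 v=3: → [3,9); WM=4
i=9 t=7 v=9: → [3,9); WM=4
i=10 t=8 v=4: → [3,10); WM=5
i=11 t=9 v=7: → [3,11); WM=6
i=12 t=14 v=3: → [14,16); WM=11
i=13 t=14 v=5: → [14,16); WM=11
i=14 t=17 v=7: → [17,19); WM=14
i=15 t=18 v=5: → [17,20); WM=15
i=16 t=14 v=9: → [14,16); WM=15
i=17 t=21 v=9: → [21,23); WM=18
i=18 t=22 v=7: → [21,24); WM=19
i=19 t=22 v=7: → [21,24); WM=19
i=20 t=24 v=1: → [24,26); WM=21
i=21 t=22 v=9: → [21,24); WM=21
i=22 t=24 v=7: → [24,26); WM=21

[1,3)=1 [3,11)=7 [14,16)=3 [17,20)=2 [21,24)=2 [24,26)=2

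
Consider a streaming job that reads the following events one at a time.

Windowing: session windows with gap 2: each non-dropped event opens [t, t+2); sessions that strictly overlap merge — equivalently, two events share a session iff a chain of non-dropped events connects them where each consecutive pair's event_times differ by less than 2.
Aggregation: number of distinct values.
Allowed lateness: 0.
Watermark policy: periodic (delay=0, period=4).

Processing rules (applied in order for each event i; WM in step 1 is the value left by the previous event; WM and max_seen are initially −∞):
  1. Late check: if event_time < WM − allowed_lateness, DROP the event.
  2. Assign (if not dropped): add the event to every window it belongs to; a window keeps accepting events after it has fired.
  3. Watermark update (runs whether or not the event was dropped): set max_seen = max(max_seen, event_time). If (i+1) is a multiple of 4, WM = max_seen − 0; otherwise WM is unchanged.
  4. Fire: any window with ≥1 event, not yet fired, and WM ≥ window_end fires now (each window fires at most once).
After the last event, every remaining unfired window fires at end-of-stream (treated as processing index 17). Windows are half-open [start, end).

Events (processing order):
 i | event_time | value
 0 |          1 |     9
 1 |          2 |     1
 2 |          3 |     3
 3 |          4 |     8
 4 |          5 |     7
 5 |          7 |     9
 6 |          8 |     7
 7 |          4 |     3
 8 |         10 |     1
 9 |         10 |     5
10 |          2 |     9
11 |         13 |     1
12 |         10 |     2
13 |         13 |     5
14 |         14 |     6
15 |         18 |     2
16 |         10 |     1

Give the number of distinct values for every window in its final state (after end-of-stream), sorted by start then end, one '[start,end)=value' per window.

i=0 t=1 v=9: → [1,3); WM=−∞
i=1 t=2 v=1: → [1,4); WM=−∞
i=2 t=3 v=3: → [1,5); WM=−∞
i=3 t=4 v=8: → [1,6); WM=4
i=4 t=5 v=7: → [1,7); WM=4
i=5 t=7 v=9: → [7,9); WM=4
i=6 t=8 v=7: → [7,10); WM=4
i=7 t=4 v=3: → [1,7); WM=8
i=8 t=10 v=1: → [10,12); WM=8
i=9 t=10 v=5: → [10,12); WM=8
i=10 t=2 v=9: DROP (t<8-0); WM=8
i=11 t=13 v=1: → [13,15); WM=13
i=12 t=10 v=2: DROP (t<13-0); WM=13
i=13 t=13 v=5: → [13,15); WM=13
i=14 t=14 v=6: → [13,16); WM=13
i=15 t=18 v=2: → [18,20); WM=18
i=16 t=10 v=1: DROP (t<18-0); WM=18

[1,7)=5 [7,10)=2 [10,12)=2 [13,16)=3 [18,20)=1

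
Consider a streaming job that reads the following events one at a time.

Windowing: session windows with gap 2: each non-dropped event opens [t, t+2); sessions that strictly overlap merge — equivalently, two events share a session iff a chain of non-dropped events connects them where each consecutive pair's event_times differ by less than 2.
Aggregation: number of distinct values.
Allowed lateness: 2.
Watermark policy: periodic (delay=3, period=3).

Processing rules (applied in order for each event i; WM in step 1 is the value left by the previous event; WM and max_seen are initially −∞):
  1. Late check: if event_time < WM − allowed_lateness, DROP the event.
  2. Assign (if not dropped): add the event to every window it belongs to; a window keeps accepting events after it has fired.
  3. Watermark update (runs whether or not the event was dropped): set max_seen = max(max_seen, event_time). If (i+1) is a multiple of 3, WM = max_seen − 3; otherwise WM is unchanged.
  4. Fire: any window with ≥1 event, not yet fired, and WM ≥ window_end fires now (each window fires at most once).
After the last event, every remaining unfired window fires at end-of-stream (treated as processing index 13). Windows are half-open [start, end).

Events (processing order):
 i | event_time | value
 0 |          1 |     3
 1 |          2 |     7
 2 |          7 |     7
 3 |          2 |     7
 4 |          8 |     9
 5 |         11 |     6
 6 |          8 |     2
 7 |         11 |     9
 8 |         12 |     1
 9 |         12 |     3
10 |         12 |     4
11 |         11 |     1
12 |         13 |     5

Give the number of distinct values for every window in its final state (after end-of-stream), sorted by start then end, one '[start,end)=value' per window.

[1,4)=2 [7,10)=3 [11,15)=6

i=0 t=1 v=3: → [1,3); WM=−∞
i=1 t=2 v=7: → [1,4); WM=−∞
i=2 t=7 v=7: → [7,9); WM=4
i=3 t=2 v=7: → [1,4); WM=4
i=4 t=8 v=9: → [7,10); WM=4
i=5 t=11 v=6: → [11,13); WM=8
i=6 t=8 v=2: → [7,10); WM=8
i=7 t=11 v=9: → [11,13); WM=8
i=8 t=12 v=1: → [11,14); WM=9
i=9 t=12 v=3: → [11,14); WM=9
i=10 t=12 v=4: → [11,14); WM=9
i=11 t=11 v=1: → [11,14); WM=9
i=12 t=13 v=5: → [11,15); WM=9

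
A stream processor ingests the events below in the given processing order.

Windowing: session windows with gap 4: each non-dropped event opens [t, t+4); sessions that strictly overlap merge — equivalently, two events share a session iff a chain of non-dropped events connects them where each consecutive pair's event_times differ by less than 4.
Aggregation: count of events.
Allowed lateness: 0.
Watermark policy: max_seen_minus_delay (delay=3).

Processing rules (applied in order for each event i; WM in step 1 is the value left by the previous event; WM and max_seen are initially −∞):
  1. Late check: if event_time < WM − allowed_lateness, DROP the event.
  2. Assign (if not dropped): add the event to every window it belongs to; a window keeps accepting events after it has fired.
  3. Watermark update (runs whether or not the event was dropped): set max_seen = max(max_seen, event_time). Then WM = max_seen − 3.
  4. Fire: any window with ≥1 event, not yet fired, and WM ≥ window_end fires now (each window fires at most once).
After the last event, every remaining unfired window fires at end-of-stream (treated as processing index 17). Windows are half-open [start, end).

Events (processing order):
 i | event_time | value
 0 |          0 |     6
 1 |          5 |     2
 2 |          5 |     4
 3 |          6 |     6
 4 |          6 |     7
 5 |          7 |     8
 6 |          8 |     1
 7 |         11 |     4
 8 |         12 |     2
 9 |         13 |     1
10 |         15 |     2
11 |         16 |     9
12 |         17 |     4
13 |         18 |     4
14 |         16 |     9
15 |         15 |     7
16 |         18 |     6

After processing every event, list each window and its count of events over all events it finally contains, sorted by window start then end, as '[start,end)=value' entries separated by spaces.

[0,4)=1 [5,22)=16

i=0 t=0 v=6: → [0,4); WM=-3
i=1 t=5 v=2: → [5,9); WM=2
i=2 t=5 v=4: → [5,9); WM=2
i=3 t=6 v=6: → [5,10); WM=3
i=4 t=6 v=7: → [5,10); WM=3
i=5 t=7 v=8: → [5,11); WM=4
i=6 t=8 v=1: → [5,12); WM=5
i=7 t=11 v=4: → [5,15); WM=8
i=8 t=12 v=2: → [5,16); WM=9
i=9 t=13 v=1: → [5,17); WM=10
i=10 t=15 v=2: → [5,19); WM=12
i=11 t=16 v=9: → [5,20); WM=13
i=12 t=17 v=4: → [5,21); WM=14
i=13 t=18 v=4: → [5,22); WM=15
i=14 t=16 v=9: → [5,22); WM=15
i=15 t=15 v=7: → [5,22); WM=15
i=16 t=18 v=6: → [5,22); WM=15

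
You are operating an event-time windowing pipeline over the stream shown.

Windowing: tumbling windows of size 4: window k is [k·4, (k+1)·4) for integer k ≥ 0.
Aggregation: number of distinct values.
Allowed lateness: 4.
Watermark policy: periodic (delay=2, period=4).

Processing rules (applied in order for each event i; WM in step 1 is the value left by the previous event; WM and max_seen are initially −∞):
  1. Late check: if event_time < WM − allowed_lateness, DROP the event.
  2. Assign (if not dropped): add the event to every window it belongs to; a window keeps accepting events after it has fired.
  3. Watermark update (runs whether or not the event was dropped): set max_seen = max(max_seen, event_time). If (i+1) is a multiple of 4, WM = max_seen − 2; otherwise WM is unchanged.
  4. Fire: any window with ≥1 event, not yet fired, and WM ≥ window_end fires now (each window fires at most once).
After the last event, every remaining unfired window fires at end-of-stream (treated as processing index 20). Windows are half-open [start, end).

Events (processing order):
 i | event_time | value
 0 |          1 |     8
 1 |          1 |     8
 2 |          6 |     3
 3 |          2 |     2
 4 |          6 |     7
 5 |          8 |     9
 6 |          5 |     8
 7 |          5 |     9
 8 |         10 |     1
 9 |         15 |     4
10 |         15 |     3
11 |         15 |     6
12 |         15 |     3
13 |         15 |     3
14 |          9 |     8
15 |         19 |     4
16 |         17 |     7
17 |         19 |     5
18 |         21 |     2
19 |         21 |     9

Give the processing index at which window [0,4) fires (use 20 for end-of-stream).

i=0 t=1 v=8: → [0,4); WM=−∞
i=1 t=1 v=8: → [0,4); WM=−∞
i=2 t=6 v=3: → [4,8); WM=−∞
i=3 t=2 v=2: → [0,4); WM=4; [0,4) fires=2
i=4 t=6 v=7: → [4,8); WM=4
i=5 t=8 v=9: → [8,12); WM=4
i=6 t=5 v=8: → [4,8); WM=4
i=7 t=5 v=9: → [4,8); WM=6
i=8 t=10 v=1: → [8,12); WM=6
i=9 t=15 v=4: → [12,16); WM=6
i=10 t=15 v=3: → [12,16); WM=6
i=11 t=15 v=6: → [12,16); WM=13; [4,8) fires=4 [8,12) fires=2
i=12 t=15 v=3: → [12,16); WM=13
i=13 t=15 v=3: → [12,16); WM=13
i=14 t=9 v=8: → [8,12); WM=13
i=15 t=19 v=4: → [16,20); WM=17; [12,16) fires=3
i=16 t=17 v=7: → [16,20); WM=17
i=17 t=19 v=5: → [16,20); WM=17
i=18 t=21 v=2: → [20,24); WM=17
i=19 t=21 v=9: → [20,24); WM=19

3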